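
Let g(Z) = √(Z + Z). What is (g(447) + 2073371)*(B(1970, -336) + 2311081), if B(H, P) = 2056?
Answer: 4795991174827 + 2313137*√894 ≈ 4.7961e+12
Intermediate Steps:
g(Z) = √2*√Z (g(Z) = √(2*Z) = √2*√Z)
(g(447) + 2073371)*(B(1970, -336) + 2311081) = (√2*√447 + 2073371)*(2056 + 2311081) = (√894 + 2073371)*2313137 = (2073371 + √894)*2313137 = 4795991174827 + 2313137*√894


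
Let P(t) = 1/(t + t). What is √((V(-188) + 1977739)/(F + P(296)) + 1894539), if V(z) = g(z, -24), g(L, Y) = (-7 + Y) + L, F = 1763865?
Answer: √42158177352337016183131/149172583 ≈ 1376.4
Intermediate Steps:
g(L, Y) = -7 + L + Y
P(t) = 1/(2*t)
V(z) = -31 + z (V(z) = -7 + z - 24 = -31 + z)
√((V(-188) + 1977739)/(F + P(296)) + 1894539) = √(((-31 - 188) + 1977739)/(1763865 + (½)/296) + 1894539) = √((-219 + 1977739)/(1763865 + (½)*(1/296)) + 1894539) = √(1977520/(1763865 + 1/592) + 1894539) = √(1977520/(1044208081/592) + 1894539) = √(1977520*(592/1044208081) + 1894539) = √(1170691840/1044208081 + 1894539) = √(1978294104261499/1044208081) = √42158177352337016183131/149172583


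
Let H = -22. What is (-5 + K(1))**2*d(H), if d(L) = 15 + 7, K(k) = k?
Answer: 352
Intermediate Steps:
d(L) = 22
(-5 + K(1))**2*d(H) = (-5 + 1)**2*22 = (-4)**2*22 = 16*22 = 352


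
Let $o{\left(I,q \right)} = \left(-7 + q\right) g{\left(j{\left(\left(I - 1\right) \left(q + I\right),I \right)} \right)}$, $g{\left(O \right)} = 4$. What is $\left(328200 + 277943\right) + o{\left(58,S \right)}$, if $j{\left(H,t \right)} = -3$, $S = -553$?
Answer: $603903$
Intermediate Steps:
$o{\left(I,q \right)} = -28 + 4 q$ ($o{\left(I,q \right)} = \left(-7 + q\right) 4 = -28 + 4 q$)
$\left(328200 + 277943\right) + o{\left(58,S \right)} = \left(328200 + 277943\right) + \left(-28 + 4 \left(-553\right)\right) = 606143 - 2240 = 603903$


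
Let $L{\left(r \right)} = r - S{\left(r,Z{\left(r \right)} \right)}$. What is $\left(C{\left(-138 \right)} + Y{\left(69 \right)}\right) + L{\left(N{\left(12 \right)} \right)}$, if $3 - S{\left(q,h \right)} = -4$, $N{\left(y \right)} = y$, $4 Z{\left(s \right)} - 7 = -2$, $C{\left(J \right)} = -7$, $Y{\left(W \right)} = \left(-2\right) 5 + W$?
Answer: $57$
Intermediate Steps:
$Y{\left(W \right)} = -10 + W$
$Z{\left(s \right)} = \frac{5}{4}$ ($Z{\left(s \right)} = \frac{7}{4} + \frac{1}{4} \left(-2\right) = \frac{7}{4} - \frac{1}{2} = \frac{5}{4}$)
$S{\left(q,h \right)} = 7$ ($S{\left(q,h \right)} = 3 - -4 = 3 + 4 = 7$)
$L{\left(r \right)} = -7 + r$ ($L{\left(r \right)} = r - 7 = -7 + r$)
$\left(C{\left(-138 \right)} + Y{\left(69 \right)}\right) + L{\left(N{\left(12 \right)} \right)} = \left(-7 + \left(-10 + 69\right)\right) + \left(-7 + 12\right) = \left(-7 + 59\right) + 5 = 52 + 5 = 57$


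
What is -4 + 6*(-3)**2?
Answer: 50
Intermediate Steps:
-4 + 6*(-3)**2 = -4 + 6*9 = -4 + 54 = 50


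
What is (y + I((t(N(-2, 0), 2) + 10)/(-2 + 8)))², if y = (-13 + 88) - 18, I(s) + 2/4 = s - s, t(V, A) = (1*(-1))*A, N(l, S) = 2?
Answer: 12769/4 ≈ 3192.3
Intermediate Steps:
t(V, A) = -A
I(s) = -½ (I(s) = -½ + (s - s) = -½ + 0 = -½)
y = 57 (y = 75 - 18 = 57)
(y + I((t(N(-2, 0), 2) + 10)/(-2 + 8)))² = (57 - ½)² = (113/2)² = 12769/4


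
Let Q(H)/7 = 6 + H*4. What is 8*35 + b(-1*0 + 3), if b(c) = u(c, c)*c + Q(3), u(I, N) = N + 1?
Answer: 418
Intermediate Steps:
u(I, N) = 1 + N
Q(H) = 42 + 28*H (Q(H) = 7*(6 + H*4) = 7*(6 + 4*H) = 42 + 28*H)
b(c) = 126 + c*(1 + c) (b(c) = (1 + c)*c + (42 + 28*3) = c*(1 + c) + (42 + 84) = c*(1 + c) + 126 = 126 + c*(1 + c))
8*35 + b(-1*0 + 3) = 8*35 + (126 + (-1*0 + 3)*(1 + (-1*0 + 3))) = 280 + (126 + (0 + 3)*(1 + (0 + 3))) = 280 + (126 + 3*(1 + 3)) = 280 + (126 + 3*4) = 280 + (126 + 12) = 280 + 138 = 418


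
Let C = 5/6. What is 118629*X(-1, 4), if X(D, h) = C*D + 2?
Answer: 276801/2 ≈ 1.3840e+5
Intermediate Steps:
C = ⅚ (C = 5*(⅙) = ⅚ ≈ 0.83333)
X(D, h) = 2 + 5*D/6 (X(D, h) = 5*D/6 + 2 = 2 + 5*D/6)
118629*X(-1, 4) = 118629*(2 + (⅚)*(-1)) = 118629*(2 - ⅚) = 118629*(7/6) = 276801/2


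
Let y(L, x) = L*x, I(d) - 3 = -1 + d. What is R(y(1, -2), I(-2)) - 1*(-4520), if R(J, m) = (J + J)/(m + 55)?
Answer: 248596/55 ≈ 4519.9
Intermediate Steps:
I(d) = 2 + d (I(d) = 3 + (-1 + d) = 2 + d)
R(J, m) = 2*J/(55 + m) (R(J, m) = (2*J)/(55 + m) = 2*J/(55 + m))
R(y(1, -2), I(-2)) - 1*(-4520) = 2*(1*(-2))/(55 + (2 - 2)) - 1*(-4520) = 2*(-2)/(55 + 0) + 4520 = 2*(-2)/55 + 4520 = 2*(-2)*(1/55) + 4520 = -4/55 + 4520 = 248596/55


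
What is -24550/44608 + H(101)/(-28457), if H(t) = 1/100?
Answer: -8732747451/15867623200 ≈ -0.55035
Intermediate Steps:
H(t) = 1/100
-24550/44608 + H(101)/(-28457) = -24550/44608 + (1/100)/(-28457) = -24550*1/44608 + (1/100)*(-1/28457) = -12275/22304 - 1/2845700 = -8732747451/15867623200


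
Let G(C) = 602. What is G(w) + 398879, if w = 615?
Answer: 399481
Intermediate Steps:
G(w) + 398879 = 602 + 398879 = 399481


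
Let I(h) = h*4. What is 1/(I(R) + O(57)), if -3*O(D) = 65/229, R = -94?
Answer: -687/258377 ≈ -0.0026589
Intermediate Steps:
I(h) = 4*h
O(D) = -65/687 (O(D) = -65/(3*229) = -⅓*65/229 = -65/687)
1/(I(R) + O(57)) = 1/(4*(-94) - 65/687) = 1/(-376 - 65/687) = 1/(-258377/687) = -687/258377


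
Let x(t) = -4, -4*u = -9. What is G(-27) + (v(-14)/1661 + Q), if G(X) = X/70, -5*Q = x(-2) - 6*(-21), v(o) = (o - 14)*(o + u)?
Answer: -571761/23254 ≈ -24.588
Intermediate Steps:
u = 9/4 (u = -¼*(-9) = 9/4 ≈ 2.2500)
v(o) = (-14 + o)*(9/4 + o) (v(o) = (o - 14)*(o + 9/4) = (-14 + o)*(9/4 + o))
Q = -122/5 (Q = -(-4 - 6*(-21))/5 = -(-4 + 126)/5 = -⅕*122 = -122/5 ≈ -24.400)
G(X) = X/70 (G(X) = X*(1/70) = X/70)
G(-27) + (v(-14)/1661 + Q) = (1/70)*(-27) + ((-63/2 + (-14)² - 47/4*(-14))/1661 - 122/5) = -27/70 + ((-63/2 + 196 + 329/2)*(1/1661) - 122/5) = -27/70 + (329*(1/1661) - 122/5) = -27/70 + (329/1661 - 122/5) = -27/70 - 200997/8305 = -571761/23254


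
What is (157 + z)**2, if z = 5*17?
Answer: 58564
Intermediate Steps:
z = 85
(157 + z)**2 = (157 + 85)**2 = 242**2 = 58564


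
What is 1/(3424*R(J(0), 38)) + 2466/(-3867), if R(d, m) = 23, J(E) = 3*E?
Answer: -64732855/101511328 ≈ -0.63769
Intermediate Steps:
1/(3424*R(J(0), 38)) + 2466/(-3867) = 1/(3424*23) + 2466/(-3867) = (1/3424)*(1/23) + 2466*(-1/3867) = 1/78752 - 822/1289 = -64732855/101511328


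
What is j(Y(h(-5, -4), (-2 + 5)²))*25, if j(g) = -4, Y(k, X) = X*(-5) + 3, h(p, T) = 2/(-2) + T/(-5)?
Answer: -100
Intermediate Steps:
h(p, T) = -1 - T/5 (h(p, T) = 2*(-½) + T*(-⅕) = -1 - T/5)
Y(k, X) = 3 - 5*X (Y(k, X) = -5*X + 3 = 3 - 5*X)
j(Y(h(-5, -4), (-2 + 5)²))*25 = -4*25 = -100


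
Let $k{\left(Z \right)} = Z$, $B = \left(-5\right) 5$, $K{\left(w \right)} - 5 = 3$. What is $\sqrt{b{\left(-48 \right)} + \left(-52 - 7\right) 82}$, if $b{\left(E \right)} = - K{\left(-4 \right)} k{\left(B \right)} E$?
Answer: $i \sqrt{14438} \approx 120.16 i$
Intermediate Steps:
$K{\left(w \right)} = 8$ ($K{\left(w \right)} = 5 + 3 = 8$)
$B = -25$
$b{\left(E \right)} = 200 E$ ($b{\left(E \right)} = - 8 \left(-25\right) E = - \left(-200\right) E = 200 E$)
$\sqrt{b{\left(-48 \right)} + \left(-52 - 7\right) 82} = \sqrt{200 \left(-48\right) + \left(-52 - 7\right) 82} = \sqrt{-9600 - 4838} = \sqrt{-14438} = i \sqrt{14438}$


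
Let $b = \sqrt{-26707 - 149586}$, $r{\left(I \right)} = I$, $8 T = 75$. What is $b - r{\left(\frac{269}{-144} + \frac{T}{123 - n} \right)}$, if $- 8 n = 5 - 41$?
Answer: $\frac{20351}{11376} + i \sqrt{176293} \approx 1.7889 + 419.87 i$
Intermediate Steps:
$T = \frac{75}{8}$ ($T = \frac{1}{8} \cdot 75 = \frac{75}{8} \approx 9.375$)
$n = \frac{9}{2}$ ($n = - \frac{5 - 41}{8} = \left(- \frac{1}{8}\right) \left(-36\right) = \frac{9}{2} \approx 4.5$)
$b = i \sqrt{176293}$ ($b = \sqrt{-176293} = i \sqrt{176293} \approx 419.87 i$)
$b - r{\left(\frac{269}{-144} + \frac{T}{123 - n} \right)} = i \sqrt{176293} - \left(\frac{269}{-144} + \frac{75}{8 \left(123 - \frac{9}{2}\right)}\right) = i \sqrt{176293} - \left(269 \left(- \frac{1}{144}\right) + \frac{75}{8 \left(123 - \frac{9}{2}\right)}\right) = i \sqrt{176293} - \left(- \frac{269}{144} + \frac{75}{8 \cdot \frac{237}{2}}\right) = i \sqrt{176293} - \left(- \frac{269}{144} + \frac{75}{8} \cdot \frac{2}{237}\right) = i \sqrt{176293} - \left(- \frac{269}{144} + \frac{25}{316}\right) = i \sqrt{176293} - - \frac{20351}{11376} = i \sqrt{176293} + \frac{20351}{11376} = \frac{20351}{11376} + i \sqrt{176293}$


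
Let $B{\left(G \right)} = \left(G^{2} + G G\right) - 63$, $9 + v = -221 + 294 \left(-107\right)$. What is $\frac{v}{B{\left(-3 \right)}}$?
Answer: $\frac{31688}{45} \approx 704.18$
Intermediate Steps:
$v = -31688$ ($v = -9 + \left(-221 + 294 \left(-107\right)\right) = -9 - 31679 = -31688$)
$B{\left(G \right)} = -63 + 2 G^{2}$ ($B{\left(G \right)} = \left(G^{2} + G^{2}\right) - 63 = 2 G^{2} - 63 = -63 + 2 G^{2}$)
$\frac{v}{B{\left(-3 \right)}} = - \frac{31688}{-63 + 2 \left(-3\right)^{2}} = - \frac{31688}{-63 + 2 \cdot 9} = - \frac{31688}{-63 + 18} = - \frac{31688}{-45} = \left(-31688\right) \left(- \frac{1}{45}\right) = \frac{31688}{45}$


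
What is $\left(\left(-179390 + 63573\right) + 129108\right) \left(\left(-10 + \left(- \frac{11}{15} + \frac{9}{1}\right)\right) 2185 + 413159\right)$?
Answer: $\frac{16322876465}{3} \approx 5.441 \cdot 10^{9}$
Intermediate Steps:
$\left(\left(-179390 + 63573\right) + 129108\right) \left(\left(-10 + \left(- \frac{11}{15} + \frac{9}{1}\right)\right) 2185 + 413159\right) = \left(-115817 + 129108\right) \left(\left(-10 + \left(\left(-11\right) \frac{1}{15} + 9 \cdot 1\right)\right) 2185 + 413159\right) = 13291 \left(\left(-10 + \left(- \frac{11}{15} + 9\right)\right) 2185 + 413159\right) = 13291 \left(\left(-10 + \frac{124}{15}\right) 2185 + 413159\right) = 13291 \left(\left(- \frac{26}{15}\right) 2185 + 413159\right) = 13291 \left(- \frac{11362}{3} + 413159\right) = 13291 \cdot \frac{1228115}{3} = \frac{16322876465}{3}$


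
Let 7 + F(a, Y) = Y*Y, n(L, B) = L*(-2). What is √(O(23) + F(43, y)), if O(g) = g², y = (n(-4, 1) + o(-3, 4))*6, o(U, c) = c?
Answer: 3*√634 ≈ 75.538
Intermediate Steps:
n(L, B) = -2*L
y = 72 (y = (-2*(-4) + 4)*6 = (8 + 4)*6 = 12*6 = 72)
F(a, Y) = -7 + Y² (F(a, Y) = -7 + Y*Y = -7 + Y²)
√(O(23) + F(43, y)) = √(23² + (-7 + 72²)) = √(529 + (-7 + 5184)) = √(529 + 5177) = √5706 = 3*√634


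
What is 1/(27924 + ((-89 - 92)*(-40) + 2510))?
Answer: 1/37674 ≈ 2.6544e-5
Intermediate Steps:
1/(27924 + ((-89 - 92)*(-40) + 2510)) = 1/(27924 + (-181*(-40) + 2510)) = 1/(27924 + (7240 + 2510)) = 1/(27924 + 9750) = 1/37674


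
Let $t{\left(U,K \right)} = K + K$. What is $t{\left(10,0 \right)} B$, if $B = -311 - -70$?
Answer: $0$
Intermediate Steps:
$t{\left(U,K \right)} = 2 K$
$B = -241$ ($B = -311 + 70 = -241$)
$t{\left(10,0 \right)} B = 2 \cdot 0 \left(-241\right) = 0 \left(-241\right) = 0$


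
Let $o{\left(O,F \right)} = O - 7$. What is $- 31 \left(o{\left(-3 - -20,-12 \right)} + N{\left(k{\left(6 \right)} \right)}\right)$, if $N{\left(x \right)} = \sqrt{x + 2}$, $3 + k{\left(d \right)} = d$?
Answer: $-310 - 31 \sqrt{5} \approx -379.32$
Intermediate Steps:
$o{\left(O,F \right)} = -7 + O$ ($o{\left(O,F \right)} = O - 7 = -7 + O$)
$k{\left(d \right)} = -3 + d$
$N{\left(x \right)} = \sqrt{2 + x}$
$- 31 \left(o{\left(-3 - -20,-12 \right)} + N{\left(k{\left(6 \right)} \right)}\right) = - 31 \left(\left(-7 - -17\right) + \sqrt{2 + \left(-3 + 6\right)}\right) = - 31 \left(\left(-7 + \left(-3 + 20\right)\right) + \sqrt{2 + 3}\right) = - 31 \left(\left(-7 + 17\right) + \sqrt{5}\right) = - 31 \left(10 + \sqrt{5}\right) = -310 - 31 \sqrt{5}$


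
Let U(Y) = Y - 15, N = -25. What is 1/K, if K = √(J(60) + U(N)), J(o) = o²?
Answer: √890/1780 ≈ 0.016760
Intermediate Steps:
U(Y) = -15 + Y
K = 2*√890 (K = √(60² + (-15 - 25)) = √(3600 - 40) = √3560 = 2*√890 ≈ 59.666)
1/K = 1/(2*√890) = √890/1780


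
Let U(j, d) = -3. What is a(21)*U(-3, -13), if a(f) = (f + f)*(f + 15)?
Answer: -4536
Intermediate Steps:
a(f) = 2*f*(15 + f) (a(f) = (2*f)*(15 + f) = 2*f*(15 + f))
a(21)*U(-3, -13) = (2*21*(15 + 21))*(-3) = (2*21*36)*(-3) = 1512*(-3) = -4536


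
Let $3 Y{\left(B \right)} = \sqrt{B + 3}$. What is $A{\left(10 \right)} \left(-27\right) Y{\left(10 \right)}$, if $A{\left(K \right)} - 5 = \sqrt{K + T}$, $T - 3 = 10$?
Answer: $9 \sqrt{13} \left(-5 - \sqrt{23}\right) \approx -317.87$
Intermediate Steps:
$T = 13$ ($T = 3 + 10 = 13$)
$Y{\left(B \right)} = \frac{\sqrt{3 + B}}{3}$ ($Y{\left(B \right)} = \frac{\sqrt{B + 3}}{3} = \frac{\sqrt{3 + B}}{3}$)
$A{\left(K \right)} = 5 + \sqrt{13 + K}$ ($A{\left(K \right)} = 5 + \sqrt{K + 13} = 5 + \sqrt{13 + K}$)
$A{\left(10 \right)} \left(-27\right) Y{\left(10 \right)} = \left(5 + \sqrt{13 + 10}\right) \left(-27\right) \frac{\sqrt{3 + 10}}{3} = \left(5 + \sqrt{23}\right) \left(-27\right) \frac{\sqrt{13}}{3} = \left(-135 - 27 \sqrt{23}\right) \frac{\sqrt{13}}{3} = \frac{\sqrt{13} \left(-135 - 27 \sqrt{23}\right)}{3}$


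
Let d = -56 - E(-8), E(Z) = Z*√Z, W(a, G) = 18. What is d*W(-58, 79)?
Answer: -1008 + 288*I*√2 ≈ -1008.0 + 407.29*I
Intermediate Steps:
E(Z) = Z^(3/2)
d = -56 + 16*I*√2 (d = -56 - (-8)^(3/2) = -56 - (-16)*I*√2 = -56 + 16*I*√2 ≈ -56.0 + 22.627*I)
d*W(-58, 79) = (-56 + 16*I*√2)*18 = -1008 + 288*I*√2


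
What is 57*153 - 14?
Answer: 8707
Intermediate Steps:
57*153 - 14 = 8721 - 14 = 8707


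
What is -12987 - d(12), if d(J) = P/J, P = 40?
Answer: -38971/3 ≈ -12990.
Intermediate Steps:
d(J) = 40/J
-12987 - d(12) = -12987 - 40/12 = -12987 - 1*10/3 = -12987 - 10/3 = -38971/3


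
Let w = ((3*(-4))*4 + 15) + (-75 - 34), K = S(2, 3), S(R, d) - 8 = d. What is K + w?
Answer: -131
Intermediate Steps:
S(R, d) = 8 + d
K = 11 (K = 8 + 3 = 11)
w = -142 (w = (-12*4 + 15) - 109 = (-48 + 15) - 109 = -33 - 109 = -142)
K + w = 11 - 142 = -131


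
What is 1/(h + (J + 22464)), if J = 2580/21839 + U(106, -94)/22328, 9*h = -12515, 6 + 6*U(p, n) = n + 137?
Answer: 8777181456/184966485128273 ≈ 4.7453e-5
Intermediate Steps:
U(p, n) = 131/6 + n/6 (U(p, n) = -1 + (n + 137)/6 = -1 + (137 + n)/6 = -1 + (137/6 + n/6) = 131/6 + n/6)
h = -12515/9 (h = (⅑)*(-12515) = -12515/9 ≈ -1390.6)
J = 346445483/2925727152 (J = 2580/21839 + (131/6 + (⅙)*(-94))/22328 = 2580*(1/21839) + (131/6 - 47/3)*(1/22328) = 2580/21839 + (37/6)*(1/22328) = 2580/21839 + 37/133968 = 346445483/2925727152 ≈ 0.11841)
1/(h + (J + 22464)) = 1/(-12515/9 + (346445483/2925727152 + 22464)) = 1/(-12515/9 + 65723881188011/2925727152) = 1/(184966485128273/8777181456) = 8777181456/184966485128273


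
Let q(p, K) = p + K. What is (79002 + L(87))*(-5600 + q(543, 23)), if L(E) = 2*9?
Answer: -397786680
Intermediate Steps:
q(p, K) = K + p
L(E) = 18
(79002 + L(87))*(-5600 + q(543, 23)) = (79002 + 18)*(-5600 + (23 + 543)) = 79020*(-5600 + 566) = 79020*(-5034) = -397786680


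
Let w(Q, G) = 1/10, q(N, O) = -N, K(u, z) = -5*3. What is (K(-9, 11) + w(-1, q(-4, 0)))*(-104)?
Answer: 7748/5 ≈ 1549.6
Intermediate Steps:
K(u, z) = -15
w(Q, G) = ⅒
(K(-9, 11) + w(-1, q(-4, 0)))*(-104) = (-15 + ⅒)*(-104) = -149/10*(-104) = 7748/5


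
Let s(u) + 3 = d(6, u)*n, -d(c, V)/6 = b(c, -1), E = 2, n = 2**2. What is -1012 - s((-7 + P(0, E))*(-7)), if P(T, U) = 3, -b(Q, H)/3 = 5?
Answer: -1369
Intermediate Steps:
n = 4
b(Q, H) = -15 (b(Q, H) = -3*5 = -15)
d(c, V) = 90 (d(c, V) = -6*(-15) = 90)
s(u) = 357 (s(u) = -3 + 90*4 = -3 + 360 = 357)
-1012 - s((-7 + P(0, E))*(-7)) = -1012 - 1*357 = -1012 - 357 = -1369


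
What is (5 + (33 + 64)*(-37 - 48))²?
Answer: 67897600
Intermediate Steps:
(5 + (33 + 64)*(-37 - 48))² = (5 + 97*(-85))² = (5 - 8245)² = (-8240)² = 67897600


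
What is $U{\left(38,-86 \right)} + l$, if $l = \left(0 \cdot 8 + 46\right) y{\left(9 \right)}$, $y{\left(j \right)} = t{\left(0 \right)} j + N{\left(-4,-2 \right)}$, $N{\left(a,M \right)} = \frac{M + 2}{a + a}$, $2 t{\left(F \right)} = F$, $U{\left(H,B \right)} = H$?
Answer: $38$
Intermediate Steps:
$t{\left(F \right)} = \frac{F}{2}$
$N{\left(a,M \right)} = \frac{2 + M}{2 a}$
$y{\left(j \right)} = 0$ ($y{\left(j \right)} = \frac{1}{2} \cdot 0 j + \frac{2 - 2}{2 \left(-4\right)} = 0 j + \frac{1}{2} \left(- \frac{1}{4}\right) 0 = 0 + 0 = 0$)
$l = 0$ ($l = \left(0 \cdot 8 + 46\right) 0 = \left(0 + 46\right) 0 = 46 \cdot 0 = 0$)
$U{\left(38,-86 \right)} + l = 38 + 0 = 38$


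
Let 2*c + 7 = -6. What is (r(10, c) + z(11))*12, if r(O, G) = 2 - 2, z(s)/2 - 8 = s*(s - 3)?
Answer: 2304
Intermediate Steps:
c = -13/2 (c = -7/2 + (1/2)*(-6) = -7/2 - 3 = -13/2 ≈ -6.5000)
z(s) = 16 + 2*s*(-3 + s) (z(s) = 16 + 2*(s*(s - 3)) = 16 + 2*(s*(-3 + s)) = 16 + 2*s*(-3 + s))
r(O, G) = 0
(r(10, c) + z(11))*12 = (0 + (16 - 6*11 + 2*11**2))*12 = (0 + (16 - 66 + 2*121))*12 = (0 + (16 - 66 + 242))*12 = (0 + 192)*12 = 192*12 = 2304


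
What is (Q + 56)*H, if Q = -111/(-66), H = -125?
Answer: -158625/22 ≈ -7210.2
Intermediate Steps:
Q = 37/22 (Q = -111*(-1/66) = 37/22 ≈ 1.6818)
(Q + 56)*H = (37/22 + 56)*(-125) = (1269/22)*(-125) = -158625/22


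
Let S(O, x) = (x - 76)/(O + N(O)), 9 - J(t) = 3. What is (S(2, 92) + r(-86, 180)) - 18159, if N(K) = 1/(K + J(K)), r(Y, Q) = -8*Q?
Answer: -333055/17 ≈ -19591.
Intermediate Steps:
J(t) = 6 (J(t) = 9 - 1*3 = 9 - 3 = 6)
N(K) = 1/(6 + K) (N(K) = 1/(K + 6) = 1/(6 + K))
S(O, x) = (-76 + x)/(O + 1/(6 + O)) (S(O, x) = (x - 76)/(O + 1/(6 + O)) = (-76 + x)/(O + 1/(6 + O)))
(S(2, 92) + r(-86, 180)) - 18159 = ((-76 + 92)*(6 + 2)/(1 + 2*(6 + 2)) - 8*180) - 18159 = (16*8/(1 + 2*8) - 1440) - 18159 = (16*8/(1 + 16) - 1440) - 18159 = (16*8/17 - 1440) - 18159 = ((1/17)*16*8 - 1440) - 18159 = (128/17 - 1440) - 18159 = -24352/17 - 18159 = -333055/17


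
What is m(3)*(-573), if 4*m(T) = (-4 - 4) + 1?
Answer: 4011/4 ≈ 1002.8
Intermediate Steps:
m(T) = -7/4 (m(T) = ((-4 - 4) + 1)/4 = (-8 + 1)/4 = (¼)*(-7) = -7/4)
m(3)*(-573) = -7/4*(-573) = 4011/4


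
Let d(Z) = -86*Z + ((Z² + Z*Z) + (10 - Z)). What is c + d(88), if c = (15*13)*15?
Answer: 10767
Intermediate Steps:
d(Z) = 10 - 87*Z + 2*Z² (d(Z) = -86*Z + ((Z² + Z²) + (10 - Z)) = -86*Z + (2*Z² + (10 - Z)) = -86*Z + (10 - Z + 2*Z²) = 10 - 87*Z + 2*Z²)
c = 2925 (c = 195*15 = 2925)
c + d(88) = 2925 + (10 - 87*88 + 2*88²) = 2925 + (10 - 7656 + 2*7744) = 2925 + (10 - 7656 + 15488) = 2925 + 7842 = 10767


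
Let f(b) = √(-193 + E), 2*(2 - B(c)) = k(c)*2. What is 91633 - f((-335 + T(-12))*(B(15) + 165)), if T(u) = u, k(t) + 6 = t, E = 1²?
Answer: 91633 - 8*I*√3 ≈ 91633.0 - 13.856*I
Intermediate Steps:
E = 1
k(t) = -6 + t
B(c) = 8 - c (B(c) = 2 - (-6 + c)*2/2 = 2 - (-12 + 2*c)/2 = 2 + (6 - c) = 8 - c)
f(b) = 8*I*√3 (f(b) = √(-193 + 1) = √(-192) = 8*I*√3)
91633 - f((-335 + T(-12))*(B(15) + 165)) = 91633 - 8*I*√3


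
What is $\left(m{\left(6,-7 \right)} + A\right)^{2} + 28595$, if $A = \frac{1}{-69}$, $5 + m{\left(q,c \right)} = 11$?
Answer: $\frac{136311364}{4761} \approx 28631.0$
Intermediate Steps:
$m{\left(q,c \right)} = 6$ ($m{\left(q,c \right)} = -5 + 11 = 6$)
$A = - \frac{1}{69} \approx -0.014493$
$\left(m{\left(6,-7 \right)} + A\right)^{2} + 28595 = \left(6 - \frac{1}{69}\right)^{2} + 28595 = \left(\frac{413}{69}\right)^{2} + 28595 = \frac{170569}{4761} + 28595 = \frac{136311364}{4761}$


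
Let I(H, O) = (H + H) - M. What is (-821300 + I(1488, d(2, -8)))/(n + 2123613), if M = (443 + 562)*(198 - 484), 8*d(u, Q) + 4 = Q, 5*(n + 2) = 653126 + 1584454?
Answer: -40838/197779 ≈ -0.20648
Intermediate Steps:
n = 447514 (n = -2 + (653126 + 1584454)/5 = -2 + (1/5)*2237580 = -2 + 447516 = 447514)
d(u, Q) = -1/2 + Q/8
M = -287430 (M = 1005*(-286) = -287430)
I(H, O) = 287430 + 2*H (I(H, O) = (H + H) - 1*(-287430) = 2*H + 287430 = 287430 + 2*H)
(-821300 + I(1488, d(2, -8)))/(n + 2123613) = (-821300 + (287430 + 2*1488))/(447514 + 2123613) = (-821300 + (287430 + 2976))/2571127 = (-821300 + 290406)*(1/2571127) = -530894*1/2571127 = -40838/197779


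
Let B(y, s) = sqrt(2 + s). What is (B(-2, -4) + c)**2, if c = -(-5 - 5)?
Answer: (10 + I*sqrt(2))**2 ≈ 98.0 + 28.284*I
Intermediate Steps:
c = 10 (c = -1*(-10) = 10)
(B(-2, -4) + c)**2 = (sqrt(2 - 4) + 10)**2 = (sqrt(-2) + 10)**2 = (I*sqrt(2) + 10)**2 = (10 + I*sqrt(2))**2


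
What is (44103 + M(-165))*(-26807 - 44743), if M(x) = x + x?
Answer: -3131958150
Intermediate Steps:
M(x) = 2*x
(44103 + M(-165))*(-26807 - 44743) = (44103 + 2*(-165))*(-26807 - 44743) = (44103 - 330)*(-71550) = 43773*(-71550) = -3131958150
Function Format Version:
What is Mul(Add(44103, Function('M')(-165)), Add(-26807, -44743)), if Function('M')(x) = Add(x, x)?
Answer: -3131958150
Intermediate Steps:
Function('M')(x) = Mul(2, x)
Mul(Add(44103, Function('M')(-165)), Add(-26807, -44743)) = Mul(Add(44103, Mul(2, -165)), Add(-26807, -44743)) = Mul(Add(44103, -330), -71550) = Mul(43773, -71550) = -3131958150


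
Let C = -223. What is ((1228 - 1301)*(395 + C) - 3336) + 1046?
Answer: -14846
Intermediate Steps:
((1228 - 1301)*(395 + C) - 3336) + 1046 = ((1228 - 1301)*(395 - 223) - 3336) + 1046 = (-73*172 - 3336) + 1046 = (-12556 - 3336) + 1046 = -15892 + 1046 = -14846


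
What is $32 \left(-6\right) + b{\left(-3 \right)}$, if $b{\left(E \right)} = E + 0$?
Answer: $-195$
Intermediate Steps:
$b{\left(E \right)} = E$
$32 \left(-6\right) + b{\left(-3 \right)} = 32 \left(-6\right) - 3 = -192 - 3 = -195$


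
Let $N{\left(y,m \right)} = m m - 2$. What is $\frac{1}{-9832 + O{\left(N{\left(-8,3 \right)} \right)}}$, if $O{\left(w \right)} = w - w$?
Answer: $- \frac{1}{9832} \approx -0.00010171$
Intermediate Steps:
$N{\left(y,m \right)} = -2 + m^{2}$ ($N{\left(y,m \right)} = m^{2} - 2 = -2 + m^{2}$)
$O{\left(w \right)} = 0$
$\frac{1}{-9832 + O{\left(N{\left(-8,3 \right)} \right)}} = \frac{1}{-9832 + 0} = \frac{1}{-9832} = - \frac{1}{9832}$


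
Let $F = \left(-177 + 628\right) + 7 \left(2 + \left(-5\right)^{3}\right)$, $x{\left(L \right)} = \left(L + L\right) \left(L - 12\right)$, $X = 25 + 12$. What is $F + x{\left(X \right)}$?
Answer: $1440$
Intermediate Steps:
$X = 37$
$x{\left(L \right)} = 2 L \left(-12 + L\right)$
$F = -410$ ($F = 451 + 7 \left(2 - 125\right) = 451 + 7 \left(-123\right) = 451 - 861 = -410$)
$F + x{\left(X \right)} = -410 + 2 \cdot 37 \left(-12 + 37\right) = -410 + 2 \cdot 37 \cdot 25 = -410 + 1850 = 1440$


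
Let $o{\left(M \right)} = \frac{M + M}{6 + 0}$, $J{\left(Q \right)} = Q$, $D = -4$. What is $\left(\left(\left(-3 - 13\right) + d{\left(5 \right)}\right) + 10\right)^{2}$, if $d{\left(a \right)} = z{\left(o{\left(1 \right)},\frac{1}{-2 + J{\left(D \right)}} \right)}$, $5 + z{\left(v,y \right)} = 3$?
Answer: $64$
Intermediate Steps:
$o{\left(M \right)} = \frac{M}{3}$ ($o{\left(M \right)} = \frac{2 M}{6} = 2 M \frac{1}{6} = \frac{M}{3}$)
$z{\left(v,y \right)} = -2$ ($z{\left(v,y \right)} = -5 + 3 = -2$)
$d{\left(a \right)} = -2$
$\left(\left(\left(-3 - 13\right) + d{\left(5 \right)}\right) + 10\right)^{2} = \left(\left(\left(-3 - 13\right) - 2\right) + 10\right)^{2} = \left(\left(-16 - 2\right) + 10\right)^{2} = \left(-18 + 10\right)^{2} = \left(-8\right)^{2} = 64$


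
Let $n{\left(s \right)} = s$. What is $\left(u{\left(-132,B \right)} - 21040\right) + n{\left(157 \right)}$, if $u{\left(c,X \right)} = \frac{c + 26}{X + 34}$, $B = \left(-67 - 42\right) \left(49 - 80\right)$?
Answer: $- \frac{71273785}{3413} \approx -20883.0$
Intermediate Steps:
$B = 3379$ ($B = \left(-109\right) \left(-31\right) = 3379$)
$u{\left(c,X \right)} = \frac{26 + c}{34 + X}$
$\left(u{\left(-132,B \right)} - 21040\right) + n{\left(157 \right)} = \left(\frac{26 - 132}{34 + 3379} - 21040\right) + 157 = \left(\frac{1}{3413} \left(-106\right) - 21040\right) + 157 = \left(- \frac{106}{3413} - 21040\right) + 157 = - \frac{71809626}{3413} + 157 = - \frac{71273785}{3413}$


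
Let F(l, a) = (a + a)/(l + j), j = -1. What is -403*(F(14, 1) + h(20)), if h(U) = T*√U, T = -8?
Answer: -62 + 6448*√5 ≈ 14356.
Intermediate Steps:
h(U) = -8*√U
F(l, a) = 2*a/(-1 + l) (F(l, a) = (a + a)/(l - 1) = (2*a)/(-1 + l) = 2*a/(-1 + l))
-403*(F(14, 1) + h(20)) = -403*(2*1/(-1 + 14) - 16*√5) = -403*(2*1/13 - 16*√5) = -403*(2*1*(1/13) - 16*√5) = -403*(2/13 - 16*√5) = -62 + 6448*√5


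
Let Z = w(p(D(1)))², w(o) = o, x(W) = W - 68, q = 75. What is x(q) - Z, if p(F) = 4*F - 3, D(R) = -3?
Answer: -218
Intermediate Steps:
p(F) = -3 + 4*F
x(W) = -68 + W
Z = 225 (Z = (-3 + 4*(-3))² = (-3 - 12)² = (-15)² = 225)
x(q) - Z = (-68 + 75) - 1*225 = 7 - 225 = -218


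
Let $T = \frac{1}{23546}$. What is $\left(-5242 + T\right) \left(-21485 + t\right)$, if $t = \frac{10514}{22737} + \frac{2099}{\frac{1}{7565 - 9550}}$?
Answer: $\frac{5876570409199733333}{267682701} \approx 2.1953 \cdot 10^{10}$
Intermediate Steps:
$T = \frac{1}{23546} \approx 4.247 \cdot 10^{-5}$
$t = - \frac{94734041041}{22737}$ ($t = 10514 \cdot \frac{1}{22737} + \frac{2099}{\frac{1}{-1985}} = \frac{10514}{22737} + \frac{2099}{- \frac{1}{1985}} = \frac{10514}{22737} + 2099 \left(-1985\right) = \frac{10514}{22737} - 4166515 = - \frac{94734041041}{22737} \approx -4.1665 \cdot 10^{6}$)
$\left(-5242 + T\right) \left(-21485 + t\right) = \left(-5242 + \frac{1}{23546}\right) \left(-21485 - \frac{94734041041}{22737}\right) = \left(- \frac{123428131}{23546}\right) \left(- \frac{95222545486}{22737}\right) = \frac{5876570409199733333}{267682701}$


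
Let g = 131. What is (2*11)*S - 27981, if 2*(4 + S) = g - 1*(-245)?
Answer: -23933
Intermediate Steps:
S = 184 (S = -4 + (131 - 1*(-245))/2 = -4 + (131 + 245)/2 = -4 + (½)*376 = -4 + 188 = 184)
(2*11)*S - 27981 = (2*11)*184 - 27981 = 22*184 - 27981 = 4048 - 27981 = -23933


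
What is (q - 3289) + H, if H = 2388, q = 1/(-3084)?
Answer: -2778685/3084 ≈ -901.00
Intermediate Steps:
q = -1/3084 ≈ -0.00032425
(q - 3289) + H = (-1/3084 - 3289) + 2388 = -10143277/3084 + 2388 = -2778685/3084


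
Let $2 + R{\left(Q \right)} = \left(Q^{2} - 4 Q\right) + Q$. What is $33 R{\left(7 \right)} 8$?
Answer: $6864$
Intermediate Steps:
$R{\left(Q \right)} = -2 + Q^{2} - 3 Q$ ($R{\left(Q \right)} = -2 + \left(\left(Q^{2} - 4 Q\right) + Q\right) = -2 + \left(Q^{2} - 3 Q\right) = -2 + Q^{2} - 3 Q$)
$33 R{\left(7 \right)} 8 = 33 \left(-2 + 7^{2} - 21\right) 8 = 33 \left(-2 + 49 - 21\right) 8 = 33 \cdot 26 \cdot 8 = 858 \cdot 8 = 6864$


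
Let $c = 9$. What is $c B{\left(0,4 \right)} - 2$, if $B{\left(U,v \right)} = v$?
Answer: $34$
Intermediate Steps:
$c B{\left(0,4 \right)} - 2 = 9 \cdot 4 - 2 = 36 - 2 = 34$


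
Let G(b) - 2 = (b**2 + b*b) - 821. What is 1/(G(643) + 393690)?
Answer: 1/1219769 ≈ 8.1983e-7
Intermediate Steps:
G(b) = -819 + 2*b**2 (G(b) = 2 + ((b**2 + b*b) - 821) = 2 + ((b**2 + b**2) - 821) = 2 + (2*b**2 - 821) = 2 + (-821 + 2*b**2) = -819 + 2*b**2)
1/(G(643) + 393690) = 1/((-819 + 2*643**2) + 393690) = 1/((-819 + 2*413449) + 393690) = 1/((-819 + 826898) + 393690) = 1/(826079 + 393690) = 1/1219769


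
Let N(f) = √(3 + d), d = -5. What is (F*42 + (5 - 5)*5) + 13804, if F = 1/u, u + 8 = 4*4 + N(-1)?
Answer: 151900/11 - 7*I*√2/11 ≈ 13809.0 - 0.89995*I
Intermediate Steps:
N(f) = I*√2 (N(f) = √(3 - 5) = √(-2) = I*√2)
u = 8 + I*√2 (u = -8 + (4*4 + I*√2) = -8 + (16 + I*√2) = 8 + I*√2 ≈ 8.0 + 1.4142*I)
F = 1/(8 + I*√2) ≈ 0.12121 - 0.021427*I
(F*42 + (5 - 5)*5) + 13804 = ((4/33 - I*√2/66)*42 + (5 - 5)*5) + 13804 = ((56/11 - 7*I*√2/11) + 0*5) + 13804 = ((56/11 - 7*I*√2/11) + 0) + 13804 = (56/11 - 7*I*√2/11) + 13804 = 151900/11 - 7*I*√2/11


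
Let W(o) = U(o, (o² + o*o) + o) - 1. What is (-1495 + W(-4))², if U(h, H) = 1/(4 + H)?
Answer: 2291632641/1024 ≈ 2.2379e+6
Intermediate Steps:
W(o) = -1 + 1/(4 + o + 2*o²) (W(o) = 1/(4 + ((o² + o*o) + o)) - 1 = 1/(4 + ((o² + o²) + o)) - 1 = 1/(4 + (2*o² + o)) - 1 = 1/(4 + (o + 2*o²)) - 1 = 1/(4 + o + 2*o²) - 1 = -1 + 1/(4 + o + 2*o²))
(-1495 + W(-4))² = (-1495 + (-3 - 1*(-4)*(1 + 2*(-4)))/(4 - 4*(1 + 2*(-4))))² = (-1495 + (-3 - 1*(-4)*(1 - 8))/(4 - 4*(1 - 8)))² = (-1495 + (-3 - 1*(-4)*(-7))/(4 - 4*(-7)))² = (-1495 + (-3 - 28)/(4 + 28))² = (-1495 - 31/32)² = (-47871/32)² = 2291632641/1024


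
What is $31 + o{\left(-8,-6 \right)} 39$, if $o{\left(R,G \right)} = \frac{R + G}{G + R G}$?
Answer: $18$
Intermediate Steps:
$o{\left(R,G \right)} = \frac{G + R}{G + G R}$
$31 + o{\left(-8,-6 \right)} 39 = 31 + \frac{-6 - 8}{\left(-6\right) \left(1 - 8\right)} 39 = 31 + \left(- \frac{1}{6}\right) \frac{1}{-7} \left(-14\right) 39 = 31 + \left(- \frac{1}{6}\right) \left(- \frac{1}{7}\right) \left(-14\right) 39 = 31 - 13 = 18$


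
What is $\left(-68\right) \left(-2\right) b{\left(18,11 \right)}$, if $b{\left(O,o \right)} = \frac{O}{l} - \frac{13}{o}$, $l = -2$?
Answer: $- \frac{15232}{11} \approx -1384.7$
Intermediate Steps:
$b{\left(O,o \right)} = - \frac{13}{o} - \frac{O}{2}$ ($b{\left(O,o \right)} = \frac{O}{-2} - \frac{13}{o} = O \left(- \frac{1}{2}\right) - \frac{13}{o} = - \frac{O}{2} - \frac{13}{o} = - \frac{13}{o} - \frac{O}{2}$)
$\left(-68\right) \left(-2\right) b{\left(18,11 \right)} = \left(-68\right) \left(-2\right) \left(- \frac{13}{11} - 9\right) = 136 \left(\left(-13\right) \frac{1}{11} - 9\right) = 136 \left(- \frac{13}{11} - 9\right) = 136 \left(- \frac{112}{11}\right) = - \frac{15232}{11}$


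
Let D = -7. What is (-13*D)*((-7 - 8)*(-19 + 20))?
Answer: -1365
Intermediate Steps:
(-13*D)*((-7 - 8)*(-19 + 20)) = (-13*(-7))*((-7 - 8)*(-19 + 20)) = 91*(-15*1) = 91*(-15) = -1365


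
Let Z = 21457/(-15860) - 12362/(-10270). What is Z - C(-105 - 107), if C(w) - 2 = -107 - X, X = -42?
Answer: 78748281/1252940 ≈ 62.851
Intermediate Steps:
C(w) = -63 (C(w) = 2 + (-107 - 1*(-42)) = 2 + (-107 + 42) = 2 - 65 = -63)
Z = -186939/1252940 (Z = 21457*(-1/15860) - 12362*(-1/10270) = -21457/15860 + 6181/5135 = -186939/1252940 ≈ -0.14920)
Z - C(-105 - 107) = -186939/1252940 - 1*(-63) = -186939/1252940 + 63 = 78748281/1252940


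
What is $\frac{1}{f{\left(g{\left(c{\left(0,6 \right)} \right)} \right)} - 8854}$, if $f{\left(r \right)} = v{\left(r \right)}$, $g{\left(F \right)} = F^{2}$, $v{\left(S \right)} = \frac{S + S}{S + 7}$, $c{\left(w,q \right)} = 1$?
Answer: $- \frac{4}{35415} \approx -0.00011295$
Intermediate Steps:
$v{\left(S \right)} = \frac{2 S}{7 + S}$
$f{\left(r \right)} = \frac{2 r}{7 + r}$
$\frac{1}{f{\left(g{\left(c{\left(0,6 \right)} \right)} \right)} - 8854} = \frac{1}{\frac{2 \cdot 1^{2}}{7 + 1^{2}} - 8854} = \frac{1}{2 \cdot 1 \frac{1}{7 + 1} - 8854} = \frac{1}{2 \cdot 1 \cdot \frac{1}{8} - 8854} = \frac{1}{\frac{1}{4} - 8854} = \frac{1}{- \frac{35415}{4}} = - \frac{4}{35415}$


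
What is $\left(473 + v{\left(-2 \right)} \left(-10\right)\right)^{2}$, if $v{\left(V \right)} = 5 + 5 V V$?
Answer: $49729$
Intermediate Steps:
$v{\left(V \right)} = 5 + 5 V^{2}$
$\left(473 + v{\left(-2 \right)} \left(-10\right)\right)^{2} = \left(473 + \left(5 + 5 \left(-2\right)^{2}\right) \left(-10\right)\right)^{2} = \left(473 + \left(5 + 5 \cdot 4\right) \left(-10\right)\right)^{2} = \left(473 + \left(5 + 20\right) \left(-10\right)\right)^{2} = \left(473 + 25 \left(-10\right)\right)^{2} = \left(473 - 250\right)^{2} = 223^{2} = 49729$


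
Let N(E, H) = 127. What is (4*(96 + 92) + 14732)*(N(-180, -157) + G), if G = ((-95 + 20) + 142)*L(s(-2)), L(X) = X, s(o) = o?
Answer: -108388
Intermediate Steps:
G = -134 (G = ((-95 + 20) + 142)*(-2) = (-75 + 142)*(-2) = 67*(-2) = -134)
(4*(96 + 92) + 14732)*(N(-180, -157) + G) = (4*(96 + 92) + 14732)*(127 - 134) = (4*188 + 14732)*(-7) = (752 + 14732)*(-7) = 15484*(-7) = -108388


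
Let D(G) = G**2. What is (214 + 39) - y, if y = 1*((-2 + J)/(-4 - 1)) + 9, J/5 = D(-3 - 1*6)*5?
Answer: 3243/5 ≈ 648.60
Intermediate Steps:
J = 2025 (J = 5*((-3 - 1*6)**2*5) = 5*((-3 - 6)**2*5) = 5*((-9)**2*5) = 5*(81*5) = 5*405 = 2025)
y = -1978/5 (y = 1*((-2 + 2025)/(-4 - 1)) + 9 = 1*(2023/(-5)) + 9 = 1*(2023*(-1/5)) + 9 = 1*(-2023/5) + 9 = -2023/5 + 9 = -1978/5 ≈ -395.60)
(214 + 39) - y = (214 + 39) - 1*(-1978/5) = 253 + 1978/5 = 3243/5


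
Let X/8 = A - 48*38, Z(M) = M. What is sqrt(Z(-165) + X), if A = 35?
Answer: I*sqrt(14477) ≈ 120.32*I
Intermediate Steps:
X = -14312 (X = 8*(35 - 48*38) = 8*(35 - 1824) = 8*(-1789) = -14312)
sqrt(Z(-165) + X) = sqrt(-165 - 14312) = sqrt(-14477) = I*sqrt(14477)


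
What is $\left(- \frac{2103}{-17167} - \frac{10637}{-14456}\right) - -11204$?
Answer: $\frac{2780666573355}{248166152} \approx 11205.0$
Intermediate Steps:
$\left(- \frac{2103}{-17167} - \frac{10637}{-14456}\right) - -11204 = \left(\left(-2103\right) \left(- \frac{1}{17167}\right) - - \frac{10637}{14456}\right) + 11204 = \left(\frac{2103}{17167} + \frac{10637}{14456}\right) + 11204 = \frac{213006347}{248166152} + 11204 = \frac{2780666573355}{248166152}$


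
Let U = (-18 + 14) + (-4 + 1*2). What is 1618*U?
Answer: -9708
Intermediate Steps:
U = -6 (U = -4 + (-4 + 2) = -4 - 2 = -6)
1618*U = 1618*(-6) = -9708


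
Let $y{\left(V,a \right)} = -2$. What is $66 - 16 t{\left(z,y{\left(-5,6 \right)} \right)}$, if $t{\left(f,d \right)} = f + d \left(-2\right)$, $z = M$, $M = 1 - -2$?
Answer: $-46$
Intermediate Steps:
$M = 3$ ($M = 1 + 2 = 3$)
$z = 3$
$t{\left(f,d \right)} = f - 2 d$
$66 - 16 t{\left(z,y{\left(-5,6 \right)} \right)} = 66 - 16 \left(3 - -4\right) = 66 - 16 \left(3 + 4\right) = 66 - 112 = -46$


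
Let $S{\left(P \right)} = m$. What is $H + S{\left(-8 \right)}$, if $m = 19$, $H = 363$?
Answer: $382$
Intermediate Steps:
$S{\left(P \right)} = 19$
$H + S{\left(-8 \right)} = 363 + 19 = 382$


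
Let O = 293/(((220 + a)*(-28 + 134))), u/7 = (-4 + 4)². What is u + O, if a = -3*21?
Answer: 293/16642 ≈ 0.017606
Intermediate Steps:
a = -63
u = 0 (u = 7*(-4 + 4)² = 7*0² = 7*0 = 0)
O = 293/16642 (O = 293/(((220 - 63)*(-28 + 134))) = 293/((157*106)) = 293/16642 ≈ 0.017606)
u + O = 0 + 293/16642 = 293/16642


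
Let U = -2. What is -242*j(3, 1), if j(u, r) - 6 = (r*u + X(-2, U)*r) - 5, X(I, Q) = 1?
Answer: -1210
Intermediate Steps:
j(u, r) = 1 + r + r*u (j(u, r) = 6 + ((r*u + 1*r) - 5) = 6 + ((r*u + r) - 5) = 6 + ((r + r*u) - 5) = 6 + (-5 + r + r*u) = 1 + r + r*u)
-242*j(3, 1) = -242*(1 + 1 + 1*3) = -242*(1 + 1 + 3) = -242*5 = -1210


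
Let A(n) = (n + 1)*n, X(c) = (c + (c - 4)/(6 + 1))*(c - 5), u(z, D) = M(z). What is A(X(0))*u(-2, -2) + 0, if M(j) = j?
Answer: -1080/49 ≈ -22.041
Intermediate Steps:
u(z, D) = z
X(c) = (-5 + c)*(-4/7 + 8*c/7) (X(c) = (c + (-4 + c)/7)*(-5 + c) = (c + (-4 + c)*(1/7))*(-5 + c) = (c + (-4/7 + c/7))*(-5 + c) = (-4/7 + 8*c/7)*(-5 + c) = (-5 + c)*(-4/7 + 8*c/7))
A(n) = n*(1 + n) (A(n) = (1 + n)*n = n*(1 + n))
A(X(0))*u(-2, -2) + 0 = ((20/7 - 44/7*0 + (8/7)*0**2)*(1 + (20/7 - 44/7*0 + (8/7)*0**2)))*(-2) + 0 = ((20/7 + 0 + (8/7)*0)*(1 + (20/7 + 0 + (8/7)*0)))*(-2) + 0 = ((20/7 + 0 + 0)*(1 + (20/7 + 0 + 0)))*(-2) + 0 = (20*(1 + 20/7)/7)*(-2) + 0 = ((20/7)*(27/7))*(-2) + 0 = (540/49)*(-2) + 0 = -1080/49 + 0 = -1080/49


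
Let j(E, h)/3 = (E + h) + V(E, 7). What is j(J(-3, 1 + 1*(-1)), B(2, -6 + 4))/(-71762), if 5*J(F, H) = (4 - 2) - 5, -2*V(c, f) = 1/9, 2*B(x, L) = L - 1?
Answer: 97/1076430 ≈ 9.0113e-5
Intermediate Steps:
B(x, L) = -½ + L/2 (B(x, L) = (L - 1)/2 = (-1 + L)/2 = -½ + L/2)
V(c, f) = -1/18 (V(c, f) = -½/9 = -½*⅑ = -1/18)
J(F, H) = -⅗ (J(F, H) = ((4 - 2) - 5)/5 = (2 - 5)/5 = (⅕)*(-3) = -⅗)
j(E, h) = -⅙ + 3*E + 3*h (j(E, h) = 3*((E + h) - 1/18) = 3*(-1/18 + E + h) = -⅙ + 3*E + 3*h)
j(J(-3, 1 + 1*(-1)), B(2, -6 + 4))/(-71762) = (-⅙ + 3*(-⅗) + 3*(-½ + (-6 + 4)/2))/(-71762) = (-⅙ - 9/5 + 3*(-½ + (½)*(-2)))*(-1/71762) = (-⅙ - 9/5 + 3*(-½ - 1))*(-1/71762) = (-⅙ - 9/5 + 3*(-3/2))*(-1/71762) = (-⅙ - 9/5 - 9/2)*(-1/71762) = -97/15*(-1/71762) = 97/1076430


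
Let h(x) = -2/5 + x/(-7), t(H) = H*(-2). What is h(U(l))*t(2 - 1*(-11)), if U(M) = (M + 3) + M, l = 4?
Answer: 1794/35 ≈ 51.257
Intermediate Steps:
t(H) = -2*H
U(M) = 3 + 2*M (U(M) = (3 + M) + M = 3 + 2*M)
h(x) = -2/5 - x/7 (h(x) = -2*1/5 + x*(-1/7) = -2/5 - x/7)
h(U(l))*t(2 - 1*(-11)) = (-2/5 - (3 + 2*4)/7)*(-2*(2 - 1*(-11))) = (-2/5 - (3 + 8)/7)*(-2*(2 + 11)) = (-2/5 - 1/7*11)*(-2*13) = (-2/5 - 11/7)*(-26) = -69/35*(-26) = 1794/35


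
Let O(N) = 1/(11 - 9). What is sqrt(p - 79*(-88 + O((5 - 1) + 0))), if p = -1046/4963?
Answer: 3*sqrt(75670731962)/9926 ≈ 83.140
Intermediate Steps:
p = -1046/4963 (p = -1046*1/4963 = -1046/4963 ≈ -0.21076)
O(N) = 1/2
sqrt(p - 79*(-88 + O((5 - 1) + 0))) = sqrt(-1046/4963 - 79*(-88 + 1/2)) = sqrt(-1046/4963 - 79*(-175/2)) = sqrt(-1046/4963 + 13825/2) = sqrt(68611383/9926) = 3*sqrt(75670731962)/9926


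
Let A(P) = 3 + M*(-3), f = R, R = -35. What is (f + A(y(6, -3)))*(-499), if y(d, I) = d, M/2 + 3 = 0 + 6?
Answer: 24950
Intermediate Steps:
M = 6 (M = -6 + 2*(0 + 6) = -6 + 2*6 = -6 + 12 = 6)
f = -35
A(P) = -15 (A(P) = 3 + 6*(-3) = 3 - 18 = -15)
(f + A(y(6, -3)))*(-499) = (-35 - 15)*(-499) = -50*(-499) = 24950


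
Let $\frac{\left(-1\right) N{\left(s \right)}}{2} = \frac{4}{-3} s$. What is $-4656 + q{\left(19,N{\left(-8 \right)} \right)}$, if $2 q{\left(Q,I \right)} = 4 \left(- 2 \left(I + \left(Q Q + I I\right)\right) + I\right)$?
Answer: $- \frac{70900}{9} \approx -7877.8$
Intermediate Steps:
$N{\left(s \right)} = \frac{8 s}{3}$ ($N{\left(s \right)} = - 2 \frac{4}{-3} s = - 2 \cdot 4 \left(- \frac{1}{3}\right) s = - 2 \left(- \frac{4 s}{3}\right) = \frac{8 s}{3}$)
$q{\left(Q,I \right)} = - 4 I^{2} - 4 Q^{2} - 2 I$ ($q{\left(Q,I \right)} = \frac{4 \left(- 2 \left(I + \left(Q Q + I I\right)\right) + I\right)}{2} = \frac{4 \left(- 2 \left(I + \left(Q^{2} + I^{2}\right)\right) + I\right)}{2} = \frac{4 \left(- 2 \left(I + \left(I^{2} + Q^{2}\right)\right) + I\right)}{2} = \frac{4 \left(- 2 \left(I + I^{2} + Q^{2}\right) + I\right)}{2} = \frac{4 \left(\left(- 2 I - 2 I^{2} - 2 Q^{2}\right) + I\right)}{2} = \frac{4 \left(- I - 2 I^{2} - 2 Q^{2}\right)}{2} = \frac{- 8 I^{2} - 8 Q^{2} - 4 I}{2} = - 4 I^{2} - 4 Q^{2} - 2 I$)
$-4656 + q{\left(19,N{\left(-8 \right)} \right)} = -4656 - \left(1444 + \frac{16384}{9} + 2 \cdot \frac{8}{3} \left(-8\right)\right) = -4656 - \left(\frac{4204}{3} + \frac{16384}{9}\right) = -4656 - \frac{28996}{9} = - \frac{70900}{9}$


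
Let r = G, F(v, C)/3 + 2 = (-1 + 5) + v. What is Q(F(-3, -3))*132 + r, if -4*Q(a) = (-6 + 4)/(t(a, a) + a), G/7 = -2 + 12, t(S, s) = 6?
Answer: 92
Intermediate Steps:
F(v, C) = 6 + 3*v (F(v, C) = -6 + 3*((-1 + 5) + v) = -6 + 3*(4 + v) = -6 + (12 + 3*v) = 6 + 3*v)
G = 70 (G = 7*(-2 + 12) = 7*10 = 70)
r = 70
Q(a) = 1/(2*(6 + a)) (Q(a) = -(-6 + 4)/(4*(6 + a)) = -(-1)/(2*(6 + a)) = 1/(2*(6 + a)))
Q(F(-3, -3))*132 + r = (1/(2*(6 + (6 + 3*(-3)))))*132 + 70 = (1/(2*(6 + (6 - 9))))*132 + 70 = (1/(2*(6 - 3)))*132 + 70 = ((1/2)/3)*132 + 70 = ((1/2)*(1/3))*132 + 70 = (1/6)*132 + 70 = 22 + 70 = 92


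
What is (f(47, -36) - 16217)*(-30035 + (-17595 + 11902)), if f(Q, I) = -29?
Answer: 580437088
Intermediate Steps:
(f(47, -36) - 16217)*(-30035 + (-17595 + 11902)) = (-29 - 16217)*(-30035 + (-17595 + 11902)) = -16246*(-30035 - 5693) = -16246*(-35728) = 580437088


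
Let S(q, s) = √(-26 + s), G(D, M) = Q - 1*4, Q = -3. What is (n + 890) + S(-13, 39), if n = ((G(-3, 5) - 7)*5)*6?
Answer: 470 + √13 ≈ 473.61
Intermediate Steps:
G(D, M) = -7 (G(D, M) = -3 - 1*4 = -3 - 4 = -7)
n = -420 (n = ((-7 - 7)*5)*6 = -14*5*6 = -70*6 = -420)
(n + 890) + S(-13, 39) = (-420 + 890) + √(-26 + 39) = 470 + √13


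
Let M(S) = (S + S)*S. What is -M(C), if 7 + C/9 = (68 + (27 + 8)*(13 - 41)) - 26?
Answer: -144670050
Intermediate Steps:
C = -8505 (C = -63 + 9*((68 + (27 + 8)*(13 - 41)) - 26) = -63 + 9*((68 + 35*(-28)) - 26) = -63 + 9*((68 - 980) - 26) = -63 + 9*(-912 - 26) = -63 + 9*(-938) = -63 - 8442 = -8505)
M(S) = 2*S² (M(S) = (2*S)*S = 2*S²)
-M(C) = -2*(-8505)² = -2*72335025 = -1*144670050 = -144670050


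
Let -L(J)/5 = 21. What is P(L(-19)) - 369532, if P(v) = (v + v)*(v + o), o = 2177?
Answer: -804652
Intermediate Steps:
L(J) = -105 (L(J) = -5*21 = -105)
P(v) = 2*v*(2177 + v) (P(v) = (v + v)*(v + 2177) = (2*v)*(2177 + v) = 2*v*(2177 + v))
P(L(-19)) - 369532 = 2*(-105)*(2177 - 105) - 369532 = 2*(-105)*2072 - 369532 = -435120 - 369532 = -804652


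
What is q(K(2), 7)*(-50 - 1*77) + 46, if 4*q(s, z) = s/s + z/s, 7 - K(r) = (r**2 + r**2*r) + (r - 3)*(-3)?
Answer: 1345/32 ≈ 42.031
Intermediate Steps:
K(r) = -2 - r**2 - r**3 + 3*r (K(r) = 7 - ((r**2 + r**2*r) + (r - 3)*(-3)) = 7 - ((r**2 + r**3) + (-3 + r)*(-3)) = 7 - ((r**2 + r**3) + (9 - 3*r)) = 7 - (9 + r**2 + r**3 - 3*r) = 7 + (-9 - r**2 - r**3 + 3*r) = -2 - r**2 - r**3 + 3*r)
q(s, z) = 1/4 + z/(4*s) (q(s, z) = (s/s + z/s)/4 = (1 + z/s)/4 = 1/4 + z/(4*s))
q(K(2), 7)*(-50 - 1*77) + 46 = (((-2 - 1*2**2 - 1*2**3 + 3*2) + 7)/(4*(-2 - 1*2**2 - 1*2**3 + 3*2)))*(-50 - 1*77) + 46 = (((-2 - 1*4 - 1*8 + 6) + 7)/(4*(-2 - 1*4 - 1*8 + 6)))*(-50 - 77) + 46 = (((-2 - 4 - 8 + 6) + 7)/(4*(-2 - 4 - 8 + 6)))*(-127) + 46 = ((1/4)*(-8 + 7)/(-8))*(-127) + 46 = ((1/4)*(-1/8)*(-1))*(-127) + 46 = (1/32)*(-127) + 46 = -127/32 + 46 = 1345/32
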